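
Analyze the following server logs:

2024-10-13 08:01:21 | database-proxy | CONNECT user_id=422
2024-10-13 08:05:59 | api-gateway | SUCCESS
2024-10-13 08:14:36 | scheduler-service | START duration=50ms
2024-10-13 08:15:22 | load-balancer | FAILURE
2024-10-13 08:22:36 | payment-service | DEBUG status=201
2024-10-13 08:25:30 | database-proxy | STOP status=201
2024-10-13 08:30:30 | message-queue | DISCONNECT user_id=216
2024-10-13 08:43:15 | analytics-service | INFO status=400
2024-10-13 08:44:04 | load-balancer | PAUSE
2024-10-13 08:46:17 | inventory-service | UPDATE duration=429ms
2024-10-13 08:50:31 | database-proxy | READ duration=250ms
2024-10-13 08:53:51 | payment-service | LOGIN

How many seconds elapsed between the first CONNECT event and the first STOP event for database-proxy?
1449

To find the time between events:

1. Locate the first CONNECT event for database-proxy: 2024-10-13 08:01:21
2. Locate the first STOP event for database-proxy: 2024-10-13 08:25:30
3. Calculate the difference: 2024-10-13 08:25:30 - 2024-10-13 08:01:21 = 1449 seconds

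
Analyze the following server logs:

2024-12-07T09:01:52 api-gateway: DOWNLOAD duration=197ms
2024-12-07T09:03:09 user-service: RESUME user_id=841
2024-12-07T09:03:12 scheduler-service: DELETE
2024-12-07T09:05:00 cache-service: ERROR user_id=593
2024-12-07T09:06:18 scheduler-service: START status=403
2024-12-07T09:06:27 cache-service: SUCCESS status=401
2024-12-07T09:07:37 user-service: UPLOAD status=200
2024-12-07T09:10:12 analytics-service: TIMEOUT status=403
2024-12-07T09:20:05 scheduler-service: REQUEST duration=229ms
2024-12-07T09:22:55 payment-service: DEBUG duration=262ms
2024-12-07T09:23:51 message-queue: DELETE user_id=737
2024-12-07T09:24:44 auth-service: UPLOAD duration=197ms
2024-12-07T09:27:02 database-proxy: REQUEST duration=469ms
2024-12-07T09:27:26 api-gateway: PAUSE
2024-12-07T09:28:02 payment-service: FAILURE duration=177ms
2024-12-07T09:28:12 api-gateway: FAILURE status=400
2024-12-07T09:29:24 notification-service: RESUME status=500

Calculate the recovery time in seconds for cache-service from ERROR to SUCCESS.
87

To calculate recovery time:

1. Find ERROR event for cache-service: 2024-12-07T09:05:00
2. Find next SUCCESS event for cache-service: 2024-12-07T09:06:27
3. Recovery time: 2024-12-07T09:06:27 - 2024-12-07T09:05:00 = 87 seconds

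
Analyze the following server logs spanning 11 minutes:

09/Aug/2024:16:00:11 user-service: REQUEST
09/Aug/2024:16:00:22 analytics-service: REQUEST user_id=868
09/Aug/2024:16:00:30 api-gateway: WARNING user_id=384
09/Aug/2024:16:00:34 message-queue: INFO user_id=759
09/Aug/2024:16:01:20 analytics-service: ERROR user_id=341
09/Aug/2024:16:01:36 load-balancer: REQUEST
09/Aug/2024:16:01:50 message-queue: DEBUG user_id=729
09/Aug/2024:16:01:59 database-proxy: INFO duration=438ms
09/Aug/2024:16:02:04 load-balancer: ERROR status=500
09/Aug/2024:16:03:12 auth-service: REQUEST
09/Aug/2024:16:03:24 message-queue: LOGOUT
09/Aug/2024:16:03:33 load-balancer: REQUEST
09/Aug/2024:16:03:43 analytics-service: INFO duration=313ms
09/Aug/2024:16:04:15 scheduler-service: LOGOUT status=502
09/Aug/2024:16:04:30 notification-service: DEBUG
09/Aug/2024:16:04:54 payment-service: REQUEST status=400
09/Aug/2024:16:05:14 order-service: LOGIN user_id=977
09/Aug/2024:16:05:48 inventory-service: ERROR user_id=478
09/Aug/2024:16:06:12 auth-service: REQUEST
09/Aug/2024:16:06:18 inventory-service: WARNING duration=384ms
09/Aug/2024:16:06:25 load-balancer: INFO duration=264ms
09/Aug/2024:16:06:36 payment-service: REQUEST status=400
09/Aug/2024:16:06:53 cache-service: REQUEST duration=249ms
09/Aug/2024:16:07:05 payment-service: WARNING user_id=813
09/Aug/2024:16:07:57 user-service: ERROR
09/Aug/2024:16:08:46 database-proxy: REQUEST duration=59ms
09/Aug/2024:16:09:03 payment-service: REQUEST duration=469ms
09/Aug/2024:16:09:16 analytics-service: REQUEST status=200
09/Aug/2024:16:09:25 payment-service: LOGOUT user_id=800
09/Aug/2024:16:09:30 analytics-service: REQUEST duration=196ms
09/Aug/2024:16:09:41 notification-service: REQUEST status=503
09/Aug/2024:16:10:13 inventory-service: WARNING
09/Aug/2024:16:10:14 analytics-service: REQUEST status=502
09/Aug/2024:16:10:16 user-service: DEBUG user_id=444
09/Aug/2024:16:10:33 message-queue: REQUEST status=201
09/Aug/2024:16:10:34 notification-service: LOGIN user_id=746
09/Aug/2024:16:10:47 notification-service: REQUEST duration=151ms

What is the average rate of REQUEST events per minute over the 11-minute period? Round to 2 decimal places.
1.55

To calculate the rate:

1. Count total REQUEST events: 17
2. Total time period: 11 minutes
3. Rate = 17 / 11 = 1.55 events per minute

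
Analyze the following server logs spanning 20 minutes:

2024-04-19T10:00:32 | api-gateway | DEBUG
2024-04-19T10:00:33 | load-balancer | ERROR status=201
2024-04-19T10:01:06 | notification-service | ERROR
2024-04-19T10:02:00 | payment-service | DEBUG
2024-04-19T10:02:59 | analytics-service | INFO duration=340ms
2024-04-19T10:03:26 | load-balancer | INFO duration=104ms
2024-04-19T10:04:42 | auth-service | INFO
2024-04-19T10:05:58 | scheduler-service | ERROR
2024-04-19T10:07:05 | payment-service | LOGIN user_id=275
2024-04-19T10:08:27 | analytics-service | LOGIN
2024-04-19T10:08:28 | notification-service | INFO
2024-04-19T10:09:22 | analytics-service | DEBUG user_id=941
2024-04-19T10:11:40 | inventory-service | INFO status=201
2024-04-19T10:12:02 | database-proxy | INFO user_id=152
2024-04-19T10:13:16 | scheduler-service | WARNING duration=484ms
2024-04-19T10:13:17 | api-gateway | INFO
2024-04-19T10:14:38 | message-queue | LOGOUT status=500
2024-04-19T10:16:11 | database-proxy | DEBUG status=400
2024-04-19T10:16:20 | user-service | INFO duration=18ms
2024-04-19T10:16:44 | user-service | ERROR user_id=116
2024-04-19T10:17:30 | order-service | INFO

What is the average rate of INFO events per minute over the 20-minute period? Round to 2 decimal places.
0.45

To calculate the rate:

1. Count total INFO events: 9
2. Total time period: 20 minutes
3. Rate = 9 / 20 = 0.45 events per minute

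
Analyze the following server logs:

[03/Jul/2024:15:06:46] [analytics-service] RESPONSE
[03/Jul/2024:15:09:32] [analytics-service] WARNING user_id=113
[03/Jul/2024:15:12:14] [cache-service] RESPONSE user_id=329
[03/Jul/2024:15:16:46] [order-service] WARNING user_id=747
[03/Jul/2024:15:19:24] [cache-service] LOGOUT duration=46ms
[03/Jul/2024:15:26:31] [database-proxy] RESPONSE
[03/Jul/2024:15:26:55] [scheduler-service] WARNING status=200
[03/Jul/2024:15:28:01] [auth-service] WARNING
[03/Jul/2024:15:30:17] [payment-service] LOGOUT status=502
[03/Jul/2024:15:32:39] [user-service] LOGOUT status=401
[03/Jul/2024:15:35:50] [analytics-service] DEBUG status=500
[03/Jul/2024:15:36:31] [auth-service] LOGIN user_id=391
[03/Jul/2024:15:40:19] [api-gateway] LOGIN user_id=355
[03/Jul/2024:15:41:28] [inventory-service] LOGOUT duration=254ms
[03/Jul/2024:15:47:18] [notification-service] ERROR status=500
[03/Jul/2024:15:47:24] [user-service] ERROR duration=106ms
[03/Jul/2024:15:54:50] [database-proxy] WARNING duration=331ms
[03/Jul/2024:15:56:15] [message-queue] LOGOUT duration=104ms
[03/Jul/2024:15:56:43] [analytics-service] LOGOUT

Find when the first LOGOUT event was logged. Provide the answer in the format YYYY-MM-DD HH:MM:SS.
2024-07-03 15:19:24

To find the first event:

1. Filter for all LOGOUT events
2. Sort by timestamp
3. Select the first one
4. Timestamp: 2024-07-03 15:19:24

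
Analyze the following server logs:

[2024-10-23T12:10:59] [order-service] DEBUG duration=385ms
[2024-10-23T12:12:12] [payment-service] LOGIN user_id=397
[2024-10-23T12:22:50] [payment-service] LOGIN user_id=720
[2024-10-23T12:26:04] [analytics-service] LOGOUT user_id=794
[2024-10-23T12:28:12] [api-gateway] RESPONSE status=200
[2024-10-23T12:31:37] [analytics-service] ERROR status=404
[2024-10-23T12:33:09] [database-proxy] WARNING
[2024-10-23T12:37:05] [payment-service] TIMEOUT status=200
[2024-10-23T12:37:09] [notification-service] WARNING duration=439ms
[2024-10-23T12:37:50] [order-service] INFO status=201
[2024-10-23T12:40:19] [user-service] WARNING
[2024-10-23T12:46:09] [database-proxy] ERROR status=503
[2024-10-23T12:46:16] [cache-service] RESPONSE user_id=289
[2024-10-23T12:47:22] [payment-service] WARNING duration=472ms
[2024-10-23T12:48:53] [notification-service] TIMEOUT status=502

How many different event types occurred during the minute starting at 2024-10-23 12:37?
3

To count unique event types:

1. Filter events in the minute starting at 2024-10-23 12:37
2. Extract event types from matching entries
3. Count unique types: 3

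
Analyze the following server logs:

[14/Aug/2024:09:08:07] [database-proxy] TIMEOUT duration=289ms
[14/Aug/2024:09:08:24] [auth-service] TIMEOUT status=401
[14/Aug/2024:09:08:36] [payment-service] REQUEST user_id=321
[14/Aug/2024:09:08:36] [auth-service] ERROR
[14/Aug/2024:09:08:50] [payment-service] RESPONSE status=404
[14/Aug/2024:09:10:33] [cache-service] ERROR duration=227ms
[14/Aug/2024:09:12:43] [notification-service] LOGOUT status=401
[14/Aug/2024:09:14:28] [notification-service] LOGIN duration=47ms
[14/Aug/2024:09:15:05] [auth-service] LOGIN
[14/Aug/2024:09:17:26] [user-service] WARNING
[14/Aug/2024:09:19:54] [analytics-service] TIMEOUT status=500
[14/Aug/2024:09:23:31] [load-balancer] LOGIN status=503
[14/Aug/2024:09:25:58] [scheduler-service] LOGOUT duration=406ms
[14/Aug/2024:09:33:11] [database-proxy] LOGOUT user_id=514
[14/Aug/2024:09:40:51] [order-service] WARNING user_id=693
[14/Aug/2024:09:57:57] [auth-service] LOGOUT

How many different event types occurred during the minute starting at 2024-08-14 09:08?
4

To count unique event types:

1. Filter events in the minute starting at 2024-08-14 09:08
2. Extract event types from matching entries
3. Count unique types: 4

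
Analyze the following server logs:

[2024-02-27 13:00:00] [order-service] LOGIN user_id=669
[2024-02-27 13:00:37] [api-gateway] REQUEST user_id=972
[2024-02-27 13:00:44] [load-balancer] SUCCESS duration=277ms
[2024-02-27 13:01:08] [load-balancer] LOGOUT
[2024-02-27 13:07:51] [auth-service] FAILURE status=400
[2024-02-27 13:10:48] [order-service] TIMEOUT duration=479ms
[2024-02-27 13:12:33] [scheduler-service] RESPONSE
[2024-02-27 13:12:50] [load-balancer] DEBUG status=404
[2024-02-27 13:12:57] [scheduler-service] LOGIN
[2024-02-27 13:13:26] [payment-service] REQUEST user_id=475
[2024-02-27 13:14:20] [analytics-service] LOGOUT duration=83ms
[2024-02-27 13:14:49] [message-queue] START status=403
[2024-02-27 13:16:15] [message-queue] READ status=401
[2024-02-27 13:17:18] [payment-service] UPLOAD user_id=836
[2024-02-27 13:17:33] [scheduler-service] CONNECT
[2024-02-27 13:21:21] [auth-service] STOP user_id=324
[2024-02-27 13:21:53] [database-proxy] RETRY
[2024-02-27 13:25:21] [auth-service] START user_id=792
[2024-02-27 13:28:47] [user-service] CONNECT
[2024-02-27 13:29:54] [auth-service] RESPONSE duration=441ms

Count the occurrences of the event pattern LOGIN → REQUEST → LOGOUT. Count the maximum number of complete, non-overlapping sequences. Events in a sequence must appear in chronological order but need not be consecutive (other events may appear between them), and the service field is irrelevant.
2

To count sequences:

1. Look for pattern: LOGIN → REQUEST → LOGOUT
2. Greedily scan the log in chronological order, matching each sequence element in turn (ignoring service)
3. Each time the full pattern completes, increment the count and restart matching from the next event
4. Complete non-overlapping sequences found: 2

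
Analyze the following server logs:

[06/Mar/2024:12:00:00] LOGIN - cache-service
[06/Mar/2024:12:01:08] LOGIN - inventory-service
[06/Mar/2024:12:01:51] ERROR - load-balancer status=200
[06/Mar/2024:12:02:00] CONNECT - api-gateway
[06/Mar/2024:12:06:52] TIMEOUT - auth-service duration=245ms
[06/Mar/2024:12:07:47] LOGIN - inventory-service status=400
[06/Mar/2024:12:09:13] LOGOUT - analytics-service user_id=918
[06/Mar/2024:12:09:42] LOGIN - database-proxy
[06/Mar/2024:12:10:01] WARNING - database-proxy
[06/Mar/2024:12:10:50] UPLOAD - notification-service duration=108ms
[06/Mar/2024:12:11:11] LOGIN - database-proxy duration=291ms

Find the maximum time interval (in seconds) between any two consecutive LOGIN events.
399

To find the longest gap:

1. Extract all LOGIN events in chronological order
2. Calculate time differences between consecutive events
3. Find the maximum difference
4. Longest gap: 399 seconds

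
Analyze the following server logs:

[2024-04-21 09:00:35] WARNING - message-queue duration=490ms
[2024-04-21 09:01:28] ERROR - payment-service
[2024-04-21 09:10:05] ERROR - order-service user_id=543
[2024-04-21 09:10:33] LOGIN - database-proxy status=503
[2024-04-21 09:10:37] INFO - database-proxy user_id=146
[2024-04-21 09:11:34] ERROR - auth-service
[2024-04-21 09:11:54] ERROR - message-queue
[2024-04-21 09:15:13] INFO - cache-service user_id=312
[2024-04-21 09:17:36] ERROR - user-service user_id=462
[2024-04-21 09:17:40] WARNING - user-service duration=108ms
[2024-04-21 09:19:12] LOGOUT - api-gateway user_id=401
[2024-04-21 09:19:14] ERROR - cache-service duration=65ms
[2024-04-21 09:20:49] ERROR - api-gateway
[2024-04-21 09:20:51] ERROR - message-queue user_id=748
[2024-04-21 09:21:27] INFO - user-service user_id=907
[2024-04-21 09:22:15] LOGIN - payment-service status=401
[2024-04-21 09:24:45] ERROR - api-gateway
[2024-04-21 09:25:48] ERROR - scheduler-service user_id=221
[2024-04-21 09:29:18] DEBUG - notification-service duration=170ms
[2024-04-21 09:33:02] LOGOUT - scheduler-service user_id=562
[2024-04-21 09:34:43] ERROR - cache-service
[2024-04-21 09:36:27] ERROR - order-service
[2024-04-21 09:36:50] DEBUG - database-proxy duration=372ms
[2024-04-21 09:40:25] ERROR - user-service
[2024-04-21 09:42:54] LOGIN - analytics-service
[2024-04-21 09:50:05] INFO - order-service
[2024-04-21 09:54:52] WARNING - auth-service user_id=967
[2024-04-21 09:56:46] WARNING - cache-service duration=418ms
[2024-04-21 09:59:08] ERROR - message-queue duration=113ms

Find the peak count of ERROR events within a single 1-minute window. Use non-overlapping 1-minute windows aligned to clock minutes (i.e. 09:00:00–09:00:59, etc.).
2

To find the burst window:

1. Divide the log period into non-overlapping 1-minute windows starting at 09:00
2. Count ERROR events in each window
3. Find the window with maximum count
4. Maximum events in a window: 2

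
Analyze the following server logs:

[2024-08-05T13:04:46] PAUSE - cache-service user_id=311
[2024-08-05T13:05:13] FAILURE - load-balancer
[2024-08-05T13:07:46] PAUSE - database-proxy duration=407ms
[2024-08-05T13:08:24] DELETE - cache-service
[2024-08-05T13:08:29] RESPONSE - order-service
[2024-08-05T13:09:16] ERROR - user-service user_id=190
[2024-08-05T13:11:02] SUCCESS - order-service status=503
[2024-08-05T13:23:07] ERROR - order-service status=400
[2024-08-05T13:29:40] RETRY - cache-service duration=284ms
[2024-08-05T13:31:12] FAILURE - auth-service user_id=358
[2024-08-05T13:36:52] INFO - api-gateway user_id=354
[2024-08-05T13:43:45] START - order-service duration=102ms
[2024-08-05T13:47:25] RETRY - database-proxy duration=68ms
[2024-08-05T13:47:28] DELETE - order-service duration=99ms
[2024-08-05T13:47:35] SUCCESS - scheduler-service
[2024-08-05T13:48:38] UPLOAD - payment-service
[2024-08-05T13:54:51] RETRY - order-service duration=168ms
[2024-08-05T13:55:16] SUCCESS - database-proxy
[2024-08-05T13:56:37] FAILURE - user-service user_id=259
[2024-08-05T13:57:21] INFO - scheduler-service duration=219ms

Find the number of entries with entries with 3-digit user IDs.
5

To find matching entries:

1. Pattern to match: entries with 3-digit user IDs
2. Scan each log entry for the pattern
3. Count matches: 5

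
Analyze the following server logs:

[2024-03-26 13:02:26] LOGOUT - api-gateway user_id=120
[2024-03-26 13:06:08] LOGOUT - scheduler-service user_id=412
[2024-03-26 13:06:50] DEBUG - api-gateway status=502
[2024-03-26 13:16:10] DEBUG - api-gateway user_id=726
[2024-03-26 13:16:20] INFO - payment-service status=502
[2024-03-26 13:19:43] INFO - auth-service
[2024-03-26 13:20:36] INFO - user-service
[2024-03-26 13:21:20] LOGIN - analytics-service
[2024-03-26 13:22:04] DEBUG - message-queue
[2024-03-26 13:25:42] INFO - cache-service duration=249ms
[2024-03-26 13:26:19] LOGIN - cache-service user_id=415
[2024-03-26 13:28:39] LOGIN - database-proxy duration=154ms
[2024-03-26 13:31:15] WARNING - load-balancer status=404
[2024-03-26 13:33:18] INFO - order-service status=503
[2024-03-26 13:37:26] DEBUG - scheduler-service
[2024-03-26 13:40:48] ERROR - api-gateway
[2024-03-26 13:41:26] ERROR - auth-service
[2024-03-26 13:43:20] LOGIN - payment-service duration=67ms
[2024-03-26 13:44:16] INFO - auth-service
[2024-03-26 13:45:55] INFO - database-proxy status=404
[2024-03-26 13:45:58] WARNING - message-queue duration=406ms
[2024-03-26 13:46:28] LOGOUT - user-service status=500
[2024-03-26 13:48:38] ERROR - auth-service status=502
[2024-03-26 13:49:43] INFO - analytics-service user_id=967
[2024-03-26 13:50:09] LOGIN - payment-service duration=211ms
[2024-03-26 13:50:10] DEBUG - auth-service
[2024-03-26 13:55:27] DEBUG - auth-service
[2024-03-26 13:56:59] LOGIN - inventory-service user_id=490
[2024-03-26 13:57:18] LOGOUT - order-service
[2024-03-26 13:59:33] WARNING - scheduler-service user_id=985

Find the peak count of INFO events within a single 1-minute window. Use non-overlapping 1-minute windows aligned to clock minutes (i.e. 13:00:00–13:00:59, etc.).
1

To find the burst window:

1. Divide the log period into non-overlapping 1-minute windows starting at 13:00
2. Count INFO events in each window
3. Find the window with maximum count
4. Maximum events in a window: 1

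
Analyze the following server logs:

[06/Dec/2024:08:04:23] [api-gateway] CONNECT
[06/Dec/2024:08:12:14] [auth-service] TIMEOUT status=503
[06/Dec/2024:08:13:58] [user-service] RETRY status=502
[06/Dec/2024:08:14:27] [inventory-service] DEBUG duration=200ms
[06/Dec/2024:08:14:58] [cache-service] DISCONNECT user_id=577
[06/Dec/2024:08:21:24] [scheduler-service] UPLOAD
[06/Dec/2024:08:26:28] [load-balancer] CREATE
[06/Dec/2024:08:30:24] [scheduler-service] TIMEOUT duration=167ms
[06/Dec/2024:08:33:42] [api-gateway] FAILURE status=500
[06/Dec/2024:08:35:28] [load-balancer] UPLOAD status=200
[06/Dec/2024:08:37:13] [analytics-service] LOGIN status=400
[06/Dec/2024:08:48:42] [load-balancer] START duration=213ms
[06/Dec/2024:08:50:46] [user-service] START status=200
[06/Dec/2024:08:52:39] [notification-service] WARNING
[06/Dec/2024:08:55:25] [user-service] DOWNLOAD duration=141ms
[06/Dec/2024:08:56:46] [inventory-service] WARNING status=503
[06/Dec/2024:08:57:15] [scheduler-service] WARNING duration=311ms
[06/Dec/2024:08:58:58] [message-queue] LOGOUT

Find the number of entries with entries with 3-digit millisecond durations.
5

To find matching entries:

1. Pattern to match: entries with 3-digit millisecond durations
2. Scan each log entry for the pattern
3. Count matches: 5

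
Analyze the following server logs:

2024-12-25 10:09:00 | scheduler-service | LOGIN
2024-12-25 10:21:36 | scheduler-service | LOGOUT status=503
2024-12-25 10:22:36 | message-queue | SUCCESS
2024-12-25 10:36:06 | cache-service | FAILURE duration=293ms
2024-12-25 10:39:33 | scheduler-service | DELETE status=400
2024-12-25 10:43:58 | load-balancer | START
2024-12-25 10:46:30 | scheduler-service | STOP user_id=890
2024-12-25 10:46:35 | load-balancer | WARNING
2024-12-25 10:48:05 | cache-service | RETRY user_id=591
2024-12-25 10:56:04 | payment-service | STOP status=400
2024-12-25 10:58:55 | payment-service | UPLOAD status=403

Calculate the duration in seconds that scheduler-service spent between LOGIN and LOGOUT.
756

To calculate state duration:

1. Find LOGIN event for scheduler-service: 2024-12-25 10:09:00
2. Find LOGOUT event for scheduler-service: 2024-12-25 10:21:36
3. Calculate duration: 2024-12-25 10:21:36 - 2024-12-25 10:09:00 = 756 seconds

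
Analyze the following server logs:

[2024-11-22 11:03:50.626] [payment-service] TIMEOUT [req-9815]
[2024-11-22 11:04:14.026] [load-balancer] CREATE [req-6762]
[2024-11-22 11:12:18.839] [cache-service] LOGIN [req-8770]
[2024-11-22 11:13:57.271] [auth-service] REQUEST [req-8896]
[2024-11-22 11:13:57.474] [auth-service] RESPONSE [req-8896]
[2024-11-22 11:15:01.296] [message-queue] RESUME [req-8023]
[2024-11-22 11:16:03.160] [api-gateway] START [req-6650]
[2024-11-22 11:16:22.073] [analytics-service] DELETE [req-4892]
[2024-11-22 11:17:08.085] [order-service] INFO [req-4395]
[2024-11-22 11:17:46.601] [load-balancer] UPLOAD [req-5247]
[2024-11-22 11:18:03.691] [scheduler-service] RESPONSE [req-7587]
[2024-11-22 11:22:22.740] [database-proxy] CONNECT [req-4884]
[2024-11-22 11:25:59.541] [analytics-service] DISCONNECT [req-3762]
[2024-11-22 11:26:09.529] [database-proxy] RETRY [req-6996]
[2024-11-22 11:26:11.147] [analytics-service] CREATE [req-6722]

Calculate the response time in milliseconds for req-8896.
203

To calculate latency:

1. Find REQUEST with id req-8896: 2024-11-22 11:13:57.271
2. Find RESPONSE with id req-8896: 2024-11-22 11:13:57.474
3. Latency: 2024-11-22 11:13:57.474 - 2024-11-22 11:13:57.271 = 203ms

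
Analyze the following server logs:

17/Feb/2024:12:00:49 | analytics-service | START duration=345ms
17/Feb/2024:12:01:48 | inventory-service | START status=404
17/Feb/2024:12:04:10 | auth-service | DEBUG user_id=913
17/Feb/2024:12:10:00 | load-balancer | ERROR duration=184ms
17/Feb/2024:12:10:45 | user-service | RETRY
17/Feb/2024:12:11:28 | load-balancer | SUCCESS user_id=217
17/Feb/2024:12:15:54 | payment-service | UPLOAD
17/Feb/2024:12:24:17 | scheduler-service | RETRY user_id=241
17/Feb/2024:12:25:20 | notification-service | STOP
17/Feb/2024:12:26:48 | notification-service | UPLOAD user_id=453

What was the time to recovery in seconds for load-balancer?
88

To calculate recovery time:

1. Find ERROR event for load-balancer: 17/Feb/2024:12:10:00
2. Find next SUCCESS event for load-balancer: 17/Feb/2024:12:11:28
3. Recovery time: 17/Feb/2024:12:11:28 - 17/Feb/2024:12:10:00 = 88 seconds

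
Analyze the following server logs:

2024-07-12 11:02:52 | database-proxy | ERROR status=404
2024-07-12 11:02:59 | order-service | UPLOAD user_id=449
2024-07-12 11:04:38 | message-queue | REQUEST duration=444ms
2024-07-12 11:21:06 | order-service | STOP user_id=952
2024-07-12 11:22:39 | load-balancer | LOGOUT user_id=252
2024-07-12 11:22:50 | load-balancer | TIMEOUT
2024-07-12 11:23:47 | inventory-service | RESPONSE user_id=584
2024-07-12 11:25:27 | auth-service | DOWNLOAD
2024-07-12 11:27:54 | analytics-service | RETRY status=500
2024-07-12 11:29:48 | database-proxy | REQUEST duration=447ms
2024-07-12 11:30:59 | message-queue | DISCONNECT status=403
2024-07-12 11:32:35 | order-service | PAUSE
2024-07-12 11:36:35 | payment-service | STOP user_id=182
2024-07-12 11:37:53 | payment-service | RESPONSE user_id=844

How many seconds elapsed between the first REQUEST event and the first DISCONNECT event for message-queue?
1581

To find the time between events:

1. Locate the first REQUEST event for message-queue: 2024-07-12 11:04:38
2. Locate the first DISCONNECT event for message-queue: 2024-07-12 11:30:59
3. Calculate the difference: 2024-07-12 11:30:59 - 2024-07-12 11:04:38 = 1581 seconds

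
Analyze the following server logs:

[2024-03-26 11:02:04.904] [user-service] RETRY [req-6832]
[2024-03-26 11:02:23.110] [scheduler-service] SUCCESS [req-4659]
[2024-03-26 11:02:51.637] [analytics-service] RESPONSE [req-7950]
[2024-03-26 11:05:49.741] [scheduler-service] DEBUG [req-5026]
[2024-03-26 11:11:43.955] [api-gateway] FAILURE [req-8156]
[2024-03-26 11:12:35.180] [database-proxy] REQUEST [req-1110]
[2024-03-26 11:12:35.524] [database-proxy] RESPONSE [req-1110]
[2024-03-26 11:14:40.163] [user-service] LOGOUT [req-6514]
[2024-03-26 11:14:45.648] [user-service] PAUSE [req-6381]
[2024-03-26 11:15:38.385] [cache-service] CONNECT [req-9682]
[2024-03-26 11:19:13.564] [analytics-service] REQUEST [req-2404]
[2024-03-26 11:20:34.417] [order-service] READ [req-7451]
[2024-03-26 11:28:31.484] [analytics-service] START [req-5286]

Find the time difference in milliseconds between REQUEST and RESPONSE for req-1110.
344

To calculate latency:

1. Find REQUEST with id req-1110: 2024-03-26 11:12:35.180
2. Find RESPONSE with id req-1110: 2024-03-26 11:12:35.524
3. Latency: 2024-03-26 11:12:35.524 - 2024-03-26 11:12:35.180 = 344ms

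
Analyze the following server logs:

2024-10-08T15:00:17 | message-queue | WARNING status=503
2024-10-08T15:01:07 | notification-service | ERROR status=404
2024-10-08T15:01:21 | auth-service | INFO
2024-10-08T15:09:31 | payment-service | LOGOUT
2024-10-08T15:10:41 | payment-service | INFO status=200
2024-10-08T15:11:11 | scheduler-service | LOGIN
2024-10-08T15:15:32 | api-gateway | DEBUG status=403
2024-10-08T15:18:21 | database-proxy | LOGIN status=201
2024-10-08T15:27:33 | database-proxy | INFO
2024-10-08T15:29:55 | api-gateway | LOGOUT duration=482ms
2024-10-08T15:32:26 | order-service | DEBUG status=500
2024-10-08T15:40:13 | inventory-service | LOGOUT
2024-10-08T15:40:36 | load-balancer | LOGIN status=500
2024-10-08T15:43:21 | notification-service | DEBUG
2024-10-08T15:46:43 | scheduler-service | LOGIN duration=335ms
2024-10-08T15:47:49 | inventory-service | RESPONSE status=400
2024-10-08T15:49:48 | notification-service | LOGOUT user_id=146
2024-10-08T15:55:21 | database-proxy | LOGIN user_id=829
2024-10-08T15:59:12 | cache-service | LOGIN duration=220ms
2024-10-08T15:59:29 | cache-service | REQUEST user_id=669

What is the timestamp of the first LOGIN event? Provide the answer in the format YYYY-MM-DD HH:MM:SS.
2024-10-08 15:11:11

To find the first event:

1. Filter for all LOGIN events
2. Sort by timestamp
3. Select the first one
4. Timestamp: 2024-10-08 15:11:11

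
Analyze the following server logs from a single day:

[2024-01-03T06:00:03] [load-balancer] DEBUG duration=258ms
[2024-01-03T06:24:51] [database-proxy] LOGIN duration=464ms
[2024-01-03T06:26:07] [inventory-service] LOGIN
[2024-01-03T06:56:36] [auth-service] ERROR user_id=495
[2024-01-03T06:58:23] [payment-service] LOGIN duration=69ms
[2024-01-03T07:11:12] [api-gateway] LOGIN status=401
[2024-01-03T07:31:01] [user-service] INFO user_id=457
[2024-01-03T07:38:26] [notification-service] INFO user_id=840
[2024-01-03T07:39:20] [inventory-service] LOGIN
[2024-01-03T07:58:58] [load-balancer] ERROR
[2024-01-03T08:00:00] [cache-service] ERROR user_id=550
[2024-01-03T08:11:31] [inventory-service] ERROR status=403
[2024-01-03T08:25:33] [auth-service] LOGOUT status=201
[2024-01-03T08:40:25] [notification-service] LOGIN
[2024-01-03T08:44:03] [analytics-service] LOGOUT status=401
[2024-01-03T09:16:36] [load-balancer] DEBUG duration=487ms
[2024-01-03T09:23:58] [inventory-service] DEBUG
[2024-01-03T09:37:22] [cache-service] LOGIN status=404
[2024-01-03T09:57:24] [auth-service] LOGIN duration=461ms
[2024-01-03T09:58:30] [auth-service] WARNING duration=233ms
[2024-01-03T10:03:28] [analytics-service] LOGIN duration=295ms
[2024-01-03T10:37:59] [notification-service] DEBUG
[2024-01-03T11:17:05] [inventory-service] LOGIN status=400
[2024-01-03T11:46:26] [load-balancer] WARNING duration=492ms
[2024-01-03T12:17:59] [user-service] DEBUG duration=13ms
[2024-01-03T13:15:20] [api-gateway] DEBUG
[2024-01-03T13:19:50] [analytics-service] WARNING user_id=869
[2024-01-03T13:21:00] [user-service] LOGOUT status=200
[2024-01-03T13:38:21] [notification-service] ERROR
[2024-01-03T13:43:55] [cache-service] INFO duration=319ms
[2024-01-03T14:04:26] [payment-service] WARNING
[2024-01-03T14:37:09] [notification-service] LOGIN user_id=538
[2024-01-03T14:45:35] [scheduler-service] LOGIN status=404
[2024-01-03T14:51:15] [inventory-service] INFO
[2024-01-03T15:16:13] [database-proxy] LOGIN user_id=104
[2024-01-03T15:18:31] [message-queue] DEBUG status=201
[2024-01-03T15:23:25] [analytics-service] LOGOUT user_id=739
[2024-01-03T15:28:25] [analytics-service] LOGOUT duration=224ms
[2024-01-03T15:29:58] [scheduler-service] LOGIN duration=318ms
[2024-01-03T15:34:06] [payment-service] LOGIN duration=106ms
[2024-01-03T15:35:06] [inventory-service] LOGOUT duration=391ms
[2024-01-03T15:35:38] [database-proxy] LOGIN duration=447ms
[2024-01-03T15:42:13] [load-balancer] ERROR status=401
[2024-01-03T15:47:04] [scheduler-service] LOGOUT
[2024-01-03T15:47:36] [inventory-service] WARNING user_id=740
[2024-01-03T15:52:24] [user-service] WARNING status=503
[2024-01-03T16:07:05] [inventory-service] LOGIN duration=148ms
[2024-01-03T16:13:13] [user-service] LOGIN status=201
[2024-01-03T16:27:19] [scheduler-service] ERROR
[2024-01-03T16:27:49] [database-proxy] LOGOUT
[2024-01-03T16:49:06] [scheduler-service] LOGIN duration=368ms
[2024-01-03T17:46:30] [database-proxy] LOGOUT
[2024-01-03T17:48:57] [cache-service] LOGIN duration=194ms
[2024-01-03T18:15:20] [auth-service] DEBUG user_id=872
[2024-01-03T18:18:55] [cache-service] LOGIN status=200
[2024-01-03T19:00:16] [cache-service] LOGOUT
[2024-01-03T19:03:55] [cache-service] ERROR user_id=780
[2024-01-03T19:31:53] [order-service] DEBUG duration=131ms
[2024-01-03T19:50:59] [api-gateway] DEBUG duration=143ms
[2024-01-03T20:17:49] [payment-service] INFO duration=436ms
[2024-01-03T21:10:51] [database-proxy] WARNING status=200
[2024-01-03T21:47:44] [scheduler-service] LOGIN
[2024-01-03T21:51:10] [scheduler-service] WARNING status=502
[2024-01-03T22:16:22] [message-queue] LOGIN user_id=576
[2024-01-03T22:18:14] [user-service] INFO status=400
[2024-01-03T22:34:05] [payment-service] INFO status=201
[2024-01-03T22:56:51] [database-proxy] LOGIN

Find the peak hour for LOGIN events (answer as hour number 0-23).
15

To find the peak hour:

1. Group all LOGIN events by hour
2. Count events in each hour
3. Find hour with maximum count
4. Peak hour: 15 (with 4 events)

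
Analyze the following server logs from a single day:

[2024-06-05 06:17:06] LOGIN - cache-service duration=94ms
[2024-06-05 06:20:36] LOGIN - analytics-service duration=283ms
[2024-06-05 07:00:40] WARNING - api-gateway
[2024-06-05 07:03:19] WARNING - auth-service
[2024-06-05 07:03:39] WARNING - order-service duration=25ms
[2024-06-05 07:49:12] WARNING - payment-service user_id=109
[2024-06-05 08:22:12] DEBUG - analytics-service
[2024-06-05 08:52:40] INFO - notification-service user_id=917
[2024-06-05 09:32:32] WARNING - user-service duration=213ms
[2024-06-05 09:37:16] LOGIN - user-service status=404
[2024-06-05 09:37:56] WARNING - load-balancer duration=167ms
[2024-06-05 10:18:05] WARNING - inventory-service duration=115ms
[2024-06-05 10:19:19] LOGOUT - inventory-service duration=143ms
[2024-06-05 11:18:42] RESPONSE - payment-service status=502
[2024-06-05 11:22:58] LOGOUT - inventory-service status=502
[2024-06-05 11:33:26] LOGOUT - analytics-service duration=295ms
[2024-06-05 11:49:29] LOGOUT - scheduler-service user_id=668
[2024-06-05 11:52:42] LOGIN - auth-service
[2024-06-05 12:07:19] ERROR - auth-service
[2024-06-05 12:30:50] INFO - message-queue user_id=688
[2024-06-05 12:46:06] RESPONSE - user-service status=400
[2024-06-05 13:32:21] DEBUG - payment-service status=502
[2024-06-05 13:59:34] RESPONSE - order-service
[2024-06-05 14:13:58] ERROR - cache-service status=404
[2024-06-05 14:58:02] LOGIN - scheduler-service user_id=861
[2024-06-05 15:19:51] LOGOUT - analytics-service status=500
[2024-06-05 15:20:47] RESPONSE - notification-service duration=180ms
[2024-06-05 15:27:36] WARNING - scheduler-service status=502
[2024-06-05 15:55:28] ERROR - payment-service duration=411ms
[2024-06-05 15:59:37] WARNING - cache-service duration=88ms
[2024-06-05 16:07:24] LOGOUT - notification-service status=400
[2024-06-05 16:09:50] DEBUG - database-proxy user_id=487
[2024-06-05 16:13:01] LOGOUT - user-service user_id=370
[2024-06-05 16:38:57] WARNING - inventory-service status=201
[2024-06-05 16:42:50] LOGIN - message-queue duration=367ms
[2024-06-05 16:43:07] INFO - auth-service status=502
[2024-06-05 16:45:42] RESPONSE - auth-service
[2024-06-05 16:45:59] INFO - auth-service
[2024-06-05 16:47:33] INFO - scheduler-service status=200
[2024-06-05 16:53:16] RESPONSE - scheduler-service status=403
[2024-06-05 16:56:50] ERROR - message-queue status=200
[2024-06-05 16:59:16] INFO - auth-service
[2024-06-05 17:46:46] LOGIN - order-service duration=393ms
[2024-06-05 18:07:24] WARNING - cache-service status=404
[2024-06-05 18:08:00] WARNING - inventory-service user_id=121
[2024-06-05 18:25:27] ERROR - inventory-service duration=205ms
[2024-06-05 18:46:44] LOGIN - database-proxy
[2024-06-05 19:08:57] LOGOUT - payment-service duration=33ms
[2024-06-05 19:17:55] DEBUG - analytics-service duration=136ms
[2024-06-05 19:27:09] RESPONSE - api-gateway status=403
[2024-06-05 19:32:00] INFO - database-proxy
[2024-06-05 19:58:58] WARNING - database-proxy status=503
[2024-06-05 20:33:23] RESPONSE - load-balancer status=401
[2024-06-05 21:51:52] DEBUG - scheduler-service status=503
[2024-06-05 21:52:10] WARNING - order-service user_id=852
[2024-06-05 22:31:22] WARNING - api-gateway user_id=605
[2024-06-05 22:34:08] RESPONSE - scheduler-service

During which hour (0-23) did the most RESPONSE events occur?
16

To find the peak hour:

1. Group all RESPONSE events by hour
2. Count events in each hour
3. Find hour with maximum count
4. Peak hour: 16 (with 2 events)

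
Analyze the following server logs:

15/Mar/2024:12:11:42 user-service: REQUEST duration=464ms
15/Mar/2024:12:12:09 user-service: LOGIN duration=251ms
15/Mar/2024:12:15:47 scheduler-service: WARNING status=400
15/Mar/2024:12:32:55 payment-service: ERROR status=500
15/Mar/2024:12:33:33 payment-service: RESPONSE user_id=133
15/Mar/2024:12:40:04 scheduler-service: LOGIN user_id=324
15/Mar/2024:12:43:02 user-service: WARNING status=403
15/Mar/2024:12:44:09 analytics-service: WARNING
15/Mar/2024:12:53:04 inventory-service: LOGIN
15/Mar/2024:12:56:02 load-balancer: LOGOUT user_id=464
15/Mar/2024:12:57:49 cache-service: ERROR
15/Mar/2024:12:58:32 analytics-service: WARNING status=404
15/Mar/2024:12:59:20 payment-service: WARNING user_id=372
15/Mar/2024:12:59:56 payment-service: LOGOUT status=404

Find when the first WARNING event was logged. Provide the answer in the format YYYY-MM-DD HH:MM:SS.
2024-03-15 12:15:47

To find the first event:

1. Filter for all WARNING events
2. Sort by timestamp
3. Select the first one
4. Timestamp: 2024-03-15 12:15:47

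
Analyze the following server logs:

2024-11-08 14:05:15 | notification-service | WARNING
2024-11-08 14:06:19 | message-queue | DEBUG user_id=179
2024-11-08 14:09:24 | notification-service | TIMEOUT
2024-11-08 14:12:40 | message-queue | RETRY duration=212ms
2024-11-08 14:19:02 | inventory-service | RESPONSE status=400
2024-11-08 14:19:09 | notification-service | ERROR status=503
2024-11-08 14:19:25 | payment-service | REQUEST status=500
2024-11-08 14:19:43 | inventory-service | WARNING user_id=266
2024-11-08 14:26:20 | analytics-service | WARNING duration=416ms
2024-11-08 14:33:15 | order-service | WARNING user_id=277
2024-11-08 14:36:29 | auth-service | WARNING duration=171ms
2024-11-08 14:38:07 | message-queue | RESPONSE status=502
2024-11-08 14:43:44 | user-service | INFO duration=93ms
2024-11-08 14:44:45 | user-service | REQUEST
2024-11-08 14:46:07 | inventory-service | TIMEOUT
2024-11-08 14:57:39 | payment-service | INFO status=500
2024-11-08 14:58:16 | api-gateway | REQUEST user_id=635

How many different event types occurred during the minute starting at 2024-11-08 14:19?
4

To count unique event types:

1. Filter events in the minute starting at 2024-11-08 14:19
2. Extract event types from matching entries
3. Count unique types: 4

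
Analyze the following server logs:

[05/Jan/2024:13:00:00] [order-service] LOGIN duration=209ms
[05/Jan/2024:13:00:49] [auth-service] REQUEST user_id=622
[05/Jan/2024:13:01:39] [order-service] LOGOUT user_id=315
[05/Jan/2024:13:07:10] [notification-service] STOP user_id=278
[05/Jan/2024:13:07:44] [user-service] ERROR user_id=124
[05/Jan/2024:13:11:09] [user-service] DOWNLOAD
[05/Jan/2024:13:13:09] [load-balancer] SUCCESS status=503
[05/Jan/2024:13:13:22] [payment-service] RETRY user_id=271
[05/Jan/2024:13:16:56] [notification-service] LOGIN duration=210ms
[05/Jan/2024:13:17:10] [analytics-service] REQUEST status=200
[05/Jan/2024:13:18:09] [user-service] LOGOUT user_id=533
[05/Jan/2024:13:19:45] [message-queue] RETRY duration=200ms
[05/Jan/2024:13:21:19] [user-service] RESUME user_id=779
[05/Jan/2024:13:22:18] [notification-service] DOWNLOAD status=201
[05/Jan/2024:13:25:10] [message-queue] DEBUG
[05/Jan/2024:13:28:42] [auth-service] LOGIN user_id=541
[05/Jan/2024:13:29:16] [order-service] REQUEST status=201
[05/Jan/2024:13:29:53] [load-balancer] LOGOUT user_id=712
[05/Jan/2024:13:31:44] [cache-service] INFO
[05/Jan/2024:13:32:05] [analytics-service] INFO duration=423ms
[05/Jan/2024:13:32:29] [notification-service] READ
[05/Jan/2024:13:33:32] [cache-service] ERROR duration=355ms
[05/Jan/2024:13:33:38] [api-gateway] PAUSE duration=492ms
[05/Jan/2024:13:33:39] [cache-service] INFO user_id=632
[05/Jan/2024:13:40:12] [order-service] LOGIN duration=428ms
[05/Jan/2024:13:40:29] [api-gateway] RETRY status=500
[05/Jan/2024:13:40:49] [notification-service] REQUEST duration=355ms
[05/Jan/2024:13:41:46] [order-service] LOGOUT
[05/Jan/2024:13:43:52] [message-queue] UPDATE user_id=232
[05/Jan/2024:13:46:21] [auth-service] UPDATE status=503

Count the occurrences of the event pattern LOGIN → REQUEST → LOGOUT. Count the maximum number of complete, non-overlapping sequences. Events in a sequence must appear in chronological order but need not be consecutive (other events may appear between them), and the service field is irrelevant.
4

To count sequences:

1. Look for pattern: LOGIN → REQUEST → LOGOUT
2. Greedily scan the log in chronological order, matching each sequence element in turn (ignoring service)
3. Each time the full pattern completes, increment the count and restart matching from the next event
4. Complete non-overlapping sequences found: 4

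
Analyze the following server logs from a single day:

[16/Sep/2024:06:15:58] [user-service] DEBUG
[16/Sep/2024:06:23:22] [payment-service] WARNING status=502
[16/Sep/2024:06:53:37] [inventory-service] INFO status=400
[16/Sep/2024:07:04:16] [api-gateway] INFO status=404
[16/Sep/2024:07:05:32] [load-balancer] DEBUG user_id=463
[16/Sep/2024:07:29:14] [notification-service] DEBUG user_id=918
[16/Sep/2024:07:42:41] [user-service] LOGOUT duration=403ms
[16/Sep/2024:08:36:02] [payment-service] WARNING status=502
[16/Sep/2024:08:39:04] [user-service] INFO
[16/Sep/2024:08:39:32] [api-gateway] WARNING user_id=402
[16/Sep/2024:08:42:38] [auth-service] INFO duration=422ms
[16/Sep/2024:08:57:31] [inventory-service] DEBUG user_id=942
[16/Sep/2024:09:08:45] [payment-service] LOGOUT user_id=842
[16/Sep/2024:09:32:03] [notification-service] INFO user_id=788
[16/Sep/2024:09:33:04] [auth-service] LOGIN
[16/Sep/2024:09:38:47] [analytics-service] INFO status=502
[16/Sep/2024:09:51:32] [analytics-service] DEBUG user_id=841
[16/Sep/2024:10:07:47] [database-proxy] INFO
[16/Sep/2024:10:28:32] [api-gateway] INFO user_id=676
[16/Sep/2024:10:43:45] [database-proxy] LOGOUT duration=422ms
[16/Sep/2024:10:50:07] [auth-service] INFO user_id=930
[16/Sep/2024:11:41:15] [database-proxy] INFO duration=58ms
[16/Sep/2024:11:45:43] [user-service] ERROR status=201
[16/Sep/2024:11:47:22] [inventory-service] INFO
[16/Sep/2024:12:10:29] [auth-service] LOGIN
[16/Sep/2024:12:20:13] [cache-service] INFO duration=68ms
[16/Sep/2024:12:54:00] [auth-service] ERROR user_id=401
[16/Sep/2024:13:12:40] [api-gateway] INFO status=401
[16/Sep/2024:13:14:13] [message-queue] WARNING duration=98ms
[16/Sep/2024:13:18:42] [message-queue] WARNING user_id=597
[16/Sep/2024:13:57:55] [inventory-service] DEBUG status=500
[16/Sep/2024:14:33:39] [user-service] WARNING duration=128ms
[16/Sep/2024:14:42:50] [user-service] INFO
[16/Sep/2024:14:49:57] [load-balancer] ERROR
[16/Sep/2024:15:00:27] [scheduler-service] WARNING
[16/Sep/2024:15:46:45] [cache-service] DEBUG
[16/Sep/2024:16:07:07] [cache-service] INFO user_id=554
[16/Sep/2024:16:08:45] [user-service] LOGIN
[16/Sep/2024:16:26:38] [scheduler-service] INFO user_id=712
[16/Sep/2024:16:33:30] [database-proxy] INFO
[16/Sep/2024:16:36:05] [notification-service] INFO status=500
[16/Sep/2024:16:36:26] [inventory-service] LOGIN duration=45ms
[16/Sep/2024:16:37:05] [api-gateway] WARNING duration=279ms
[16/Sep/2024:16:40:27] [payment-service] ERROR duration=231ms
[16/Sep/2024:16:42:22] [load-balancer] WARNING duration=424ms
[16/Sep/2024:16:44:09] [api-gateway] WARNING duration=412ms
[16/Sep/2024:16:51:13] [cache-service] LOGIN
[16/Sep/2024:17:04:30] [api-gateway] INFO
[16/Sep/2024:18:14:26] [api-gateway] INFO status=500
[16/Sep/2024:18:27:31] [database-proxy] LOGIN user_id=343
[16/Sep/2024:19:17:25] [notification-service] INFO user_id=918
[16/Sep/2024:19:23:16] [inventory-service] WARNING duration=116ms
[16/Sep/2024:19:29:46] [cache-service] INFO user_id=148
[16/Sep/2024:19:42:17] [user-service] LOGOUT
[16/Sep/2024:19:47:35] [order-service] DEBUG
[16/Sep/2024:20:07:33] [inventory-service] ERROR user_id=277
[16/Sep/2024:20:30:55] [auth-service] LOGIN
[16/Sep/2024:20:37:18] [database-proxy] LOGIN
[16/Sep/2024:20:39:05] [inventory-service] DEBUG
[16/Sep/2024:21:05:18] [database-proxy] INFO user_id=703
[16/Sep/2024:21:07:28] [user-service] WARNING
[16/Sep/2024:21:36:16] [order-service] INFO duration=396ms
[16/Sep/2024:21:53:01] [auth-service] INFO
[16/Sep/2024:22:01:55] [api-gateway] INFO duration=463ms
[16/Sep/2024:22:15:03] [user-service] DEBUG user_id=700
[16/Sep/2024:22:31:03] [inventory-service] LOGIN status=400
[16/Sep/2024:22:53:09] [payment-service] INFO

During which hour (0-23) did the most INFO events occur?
16

To find the peak hour:

1. Group all INFO events by hour
2. Count events in each hour
3. Find hour with maximum count
4. Peak hour: 16 (with 4 events)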